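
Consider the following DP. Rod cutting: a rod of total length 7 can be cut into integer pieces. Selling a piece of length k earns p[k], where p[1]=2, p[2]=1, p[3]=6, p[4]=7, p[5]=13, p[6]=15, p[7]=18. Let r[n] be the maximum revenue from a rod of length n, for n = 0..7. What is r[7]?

18

   n    0    1    2    3    4    5    6    7
r[n]    0    2    4    6    8   13   15   18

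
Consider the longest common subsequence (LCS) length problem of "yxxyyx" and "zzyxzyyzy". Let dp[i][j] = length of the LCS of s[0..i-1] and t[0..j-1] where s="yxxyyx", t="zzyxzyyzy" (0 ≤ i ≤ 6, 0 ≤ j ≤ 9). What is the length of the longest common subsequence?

4

   ''  z  z  y  x  z  y  y  z  y
''  0  0  0  0  0  0  0  0  0  0
 y  0  0  0  1  1  1  1  1  1  1
 x  0  0  0  1  2  2  2  2  2  2
 x  0  0  0  1  2  2  2  2  2  2
 y  0  0  0  1  2  2  3  3  3  3
 y  0  0  0  1  2  2  3  4  4  4
 x  0  0  0  1  2  2  3  4  4  4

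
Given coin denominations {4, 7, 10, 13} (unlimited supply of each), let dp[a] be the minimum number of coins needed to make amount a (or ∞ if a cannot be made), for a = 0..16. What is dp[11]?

2

 a  0  1  2  3  4  5  6  7  8  9 10 11 12 13 14 15 16
dp  0  -  -  -  1  -  -  1  2  -  1  2  3  1  2  3  4
(- denotes ∞ / unreachable)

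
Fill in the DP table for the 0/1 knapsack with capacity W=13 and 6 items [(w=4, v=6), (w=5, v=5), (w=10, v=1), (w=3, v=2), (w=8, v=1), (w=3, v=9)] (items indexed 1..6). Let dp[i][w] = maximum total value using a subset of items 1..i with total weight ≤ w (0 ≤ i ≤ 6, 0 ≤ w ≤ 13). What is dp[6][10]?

i\w   0   1   2   3   4   5   6   7   8   9  10  11  12  13
  0   0   0   0   0   0   0   0   0   0   0   0   0   0   0
  1   0   0   0   0   6   6   6   6   6   6   6   6   6   6
  2   0   0   0   0   6   6   6   6   6  11  11  11  11  11
  3   0   0   0   0   6   6   6   6   6  11  11  11  11  11
  4   0   0   0   2   6   6   6   8   8  11  11  11  13  13
  5   0   0   0   2   6   6   6   8   8  11  11  11  13  13
  6   0   0   0   9   9   9  11  15  15  15  17  17  20  20

17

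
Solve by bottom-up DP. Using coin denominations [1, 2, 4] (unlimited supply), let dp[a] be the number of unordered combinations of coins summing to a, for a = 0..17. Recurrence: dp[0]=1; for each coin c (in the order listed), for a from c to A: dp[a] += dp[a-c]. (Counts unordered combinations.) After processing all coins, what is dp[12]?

16

after  coin     0     1     2     3     4     5     6     7     8     9    10    11    12    13    14    15    16    17
          1     1     1     1     1     1     1     1     1     1     1     1     1     1     1     1     1     1     1
          2     1     1     2     2     3     3     4     4     5     5     6     6     7     7     8     8     9     9
          4     1     1     2     2     4     4     6     6     9     9    12    12    16    16    20    20    25    25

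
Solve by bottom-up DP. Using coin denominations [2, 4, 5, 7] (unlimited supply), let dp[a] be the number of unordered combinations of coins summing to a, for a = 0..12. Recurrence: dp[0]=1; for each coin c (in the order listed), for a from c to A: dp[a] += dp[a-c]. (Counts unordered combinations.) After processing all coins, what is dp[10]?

4

after  coin     0     1     2     3     4     5     6     7     8     9    10    11    12
          2     1     0     1     0     1     0     1     0     1     0     1     0     1
          4     1     0     1     0     2     0     2     0     3     0     3     0     4
          5     1     0     1     0     2     1     2     1     3     2     4     2     5
          7     1     0     1     0     2     1     2     2     3     3     4     4     6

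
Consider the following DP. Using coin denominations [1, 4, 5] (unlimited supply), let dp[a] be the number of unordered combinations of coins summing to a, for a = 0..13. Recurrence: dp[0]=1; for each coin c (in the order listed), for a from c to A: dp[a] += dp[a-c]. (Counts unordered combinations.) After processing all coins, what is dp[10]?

6

after  coin     0     1     2     3     4     5     6     7     8     9    10    11    12    13
          1     1     1     1     1     1     1     1     1     1     1     1     1     1     1
          4     1     1     1     1     2     2     2     2     3     3     3     3     4     4
          5     1     1     1     1     2     3     3     3     4     5     6     6     7     8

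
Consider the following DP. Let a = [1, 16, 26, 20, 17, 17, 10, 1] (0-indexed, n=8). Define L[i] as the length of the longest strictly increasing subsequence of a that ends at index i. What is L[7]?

   i    0    1    2    3    4    5    6    7
a[i]    1   16   26   20   17   17   10    1
L[i]    1    2    3    3    3    3    2    1

1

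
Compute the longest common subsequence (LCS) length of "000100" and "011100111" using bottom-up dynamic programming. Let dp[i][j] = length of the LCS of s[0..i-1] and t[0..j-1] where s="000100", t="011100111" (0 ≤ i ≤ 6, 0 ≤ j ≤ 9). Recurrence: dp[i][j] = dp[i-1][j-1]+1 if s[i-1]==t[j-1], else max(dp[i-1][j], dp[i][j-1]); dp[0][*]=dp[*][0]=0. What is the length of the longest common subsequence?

   ''  0  1  1  1  0  0  1  1  1
''  0  0  0  0  0  0  0  0  0  0
 0  0  1  1  1  1  1  1  1  1  1
 0  0  1  1  1  1  2  2  2  2  2
 0  0  1  1  1  1  2  3  3  3  3
 1  0  1  2  2  2  2  3  4  4  4
 0  0  1  2  2  2  3  3  4  4  4
 0  0  1  2  2  2  3  4  4  4  4

4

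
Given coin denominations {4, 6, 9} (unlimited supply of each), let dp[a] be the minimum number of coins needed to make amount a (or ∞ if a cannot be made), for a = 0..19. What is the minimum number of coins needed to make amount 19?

3

 a  0  1  2  3  4  5  6  7  8  9 10 11 12 13 14 15 16 17 18 19
dp  0  -  -  -  1  -  1  -  2  1  2  -  2  2  3  2  3  3  2  3
(- denotes ∞ / unreachable)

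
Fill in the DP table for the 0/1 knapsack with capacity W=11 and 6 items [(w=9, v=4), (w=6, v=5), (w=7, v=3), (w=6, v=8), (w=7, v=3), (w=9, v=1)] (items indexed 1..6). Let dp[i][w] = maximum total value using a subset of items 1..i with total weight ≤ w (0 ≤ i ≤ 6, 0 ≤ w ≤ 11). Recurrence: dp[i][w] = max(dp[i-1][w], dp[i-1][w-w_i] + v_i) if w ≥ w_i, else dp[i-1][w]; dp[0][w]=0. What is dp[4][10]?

8

i\w   0   1   2   3   4   5   6   7   8   9  10  11
  0   0   0   0   0   0   0   0   0   0   0   0   0
  1   0   0   0   0   0   0   0   0   0   4   4   4
  2   0   0   0   0   0   0   5   5   5   5   5   5
  3   0   0   0   0   0   0   5   5   5   5   5   5
  4   0   0   0   0   0   0   8   8   8   8   8   8
  5   0   0   0   0   0   0   8   8   8   8   8   8
  6   0   0   0   0   0   0   8   8   8   8   8   8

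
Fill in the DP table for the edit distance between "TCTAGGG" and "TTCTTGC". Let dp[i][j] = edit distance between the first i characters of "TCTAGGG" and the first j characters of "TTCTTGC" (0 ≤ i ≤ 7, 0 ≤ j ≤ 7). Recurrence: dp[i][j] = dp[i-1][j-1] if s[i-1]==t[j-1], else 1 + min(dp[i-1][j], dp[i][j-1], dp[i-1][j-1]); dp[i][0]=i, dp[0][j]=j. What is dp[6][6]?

3

   ''  T  T  C  T  T  G  C
''  0  1  2  3  4  5  6  7
 T  1  0  1  2  3  4  5  6
 C  2  1  1  1  2  3  4  5
 T  3  2  1  2  1  2  3  4
 A  4  3  2  2  2  2  3  4
 G  5  4  3  3  3  3  2  3
 G  6  5  4  4  4  4  3  3
 G  7  6  5  5  5  5  4  4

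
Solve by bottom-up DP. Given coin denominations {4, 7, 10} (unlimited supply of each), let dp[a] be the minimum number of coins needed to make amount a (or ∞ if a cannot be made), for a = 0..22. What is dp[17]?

 a  0  1  2  3  4  5  6  7  8  9 10 11 12 13 14 15 16 17 18 19 20 21 22
dp  0  -  -  -  1  -  -  1  2  -  1  2  3  -  2  3  4  2  3  4  2  3  4
(- denotes ∞ / unreachable)

2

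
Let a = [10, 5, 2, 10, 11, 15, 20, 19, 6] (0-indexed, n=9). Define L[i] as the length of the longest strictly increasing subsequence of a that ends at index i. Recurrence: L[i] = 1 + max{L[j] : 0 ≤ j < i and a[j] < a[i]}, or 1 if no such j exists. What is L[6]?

5

   i    0    1    2    3    4    5    6    7    8
a[i]   10    5    2   10   11   15   20   19    6
L[i]    1    1    1    2    3    4    5    5    2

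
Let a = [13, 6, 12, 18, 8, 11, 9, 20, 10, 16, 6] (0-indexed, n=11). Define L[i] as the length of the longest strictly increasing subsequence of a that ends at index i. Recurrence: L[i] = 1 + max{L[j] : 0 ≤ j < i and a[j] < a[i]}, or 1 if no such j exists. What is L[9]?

5

   i    0    1    2    3    4    5    6    7    8    9   10
a[i]   13    6   12   18    8   11    9   20   10   16    6
L[i]    1    1    2    3    2    3    3    4    4    5    1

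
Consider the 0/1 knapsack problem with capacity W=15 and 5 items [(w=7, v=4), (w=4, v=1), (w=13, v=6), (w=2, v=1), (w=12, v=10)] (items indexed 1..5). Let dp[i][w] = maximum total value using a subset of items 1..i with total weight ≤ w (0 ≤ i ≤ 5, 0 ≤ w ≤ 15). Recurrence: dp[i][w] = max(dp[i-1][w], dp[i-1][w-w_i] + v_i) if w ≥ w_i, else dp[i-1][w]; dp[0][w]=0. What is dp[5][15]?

11

i\w   0   1   2   3   4   5   6   7   8   9  10  11  12  13  14  15
  0   0   0   0   0   0   0   0   0   0   0   0   0   0   0   0   0
  1   0   0   0   0   0   0   0   4   4   4   4   4   4   4   4   4
  2   0   0   0   0   1   1   1   4   4   4   4   5   5   5   5   5
  3   0   0   0   0   1   1   1   4   4   4   4   5   5   6   6   6
  4   0   0   1   1   1   1   2   4   4   5   5   5   5   6   6   7
  5   0   0   1   1   1   1   2   4   4   5   5   5  10  10  11  11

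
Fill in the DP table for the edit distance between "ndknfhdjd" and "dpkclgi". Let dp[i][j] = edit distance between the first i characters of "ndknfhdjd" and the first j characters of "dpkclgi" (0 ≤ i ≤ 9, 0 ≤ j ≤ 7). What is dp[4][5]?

   ''  d  p  k  c  l  g  i
''  0  1  2  3  4  5  6  7
 n  1  1  2  3  4  5  6  7
 d  2  1  2  3  4  5  6  7
 k  3  2  2  2  3  4  5  6
 n  4  3  3  3  3  4  5  6
 f  5  4  4  4  4  4  5  6
 h  6  5  5  5  5  5  5  6
 d  7  6  6  6  6  6  6  6
 j  8  7  7  7  7  7  7  7
 d  9  8  8  8  8  8  8  8

4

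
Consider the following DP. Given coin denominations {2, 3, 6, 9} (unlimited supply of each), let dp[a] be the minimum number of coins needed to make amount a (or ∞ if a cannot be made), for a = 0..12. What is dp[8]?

2

 a  0  1  2  3  4  5  6  7  8  9 10 11 12
dp  0  -  1  1  2  2  1  3  2  1  3  2  2
(- denotes ∞ / unreachable)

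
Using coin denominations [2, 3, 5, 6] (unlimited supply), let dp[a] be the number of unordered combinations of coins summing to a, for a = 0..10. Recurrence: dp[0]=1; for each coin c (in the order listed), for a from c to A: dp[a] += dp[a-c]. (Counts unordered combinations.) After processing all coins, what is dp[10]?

5

after  coin     0     1     2     3     4     5     6     7     8     9    10
          2     1     0     1     0     1     0     1     0     1     0     1
          3     1     0     1     1     1     1     2     1     2     2     2
          5     1     0     1     1     1     2     2     2     3     3     4
          6     1     0     1     1     1     2     3     2     4     4     5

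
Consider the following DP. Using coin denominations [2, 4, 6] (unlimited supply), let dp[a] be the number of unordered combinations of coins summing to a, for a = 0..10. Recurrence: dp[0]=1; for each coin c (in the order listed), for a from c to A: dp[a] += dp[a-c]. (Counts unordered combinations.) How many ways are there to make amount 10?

5

after  coin     0     1     2     3     4     5     6     7     8     9    10
          2     1     0     1     0     1     0     1     0     1     0     1
          4     1     0     1     0     2     0     2     0     3     0     3
          6     1     0     1     0     2     0     3     0     4     0     5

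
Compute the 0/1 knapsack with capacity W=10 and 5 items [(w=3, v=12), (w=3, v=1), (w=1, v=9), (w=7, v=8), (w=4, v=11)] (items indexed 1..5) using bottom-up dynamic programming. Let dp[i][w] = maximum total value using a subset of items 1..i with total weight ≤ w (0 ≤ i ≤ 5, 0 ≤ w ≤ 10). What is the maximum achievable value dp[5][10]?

i\w   0   1   2   3   4   5   6   7   8   9  10
  0   0   0   0   0   0   0   0   0   0   0   0
  1   0   0   0  12  12  12  12  12  12  12  12
  2   0   0   0  12  12  12  13  13  13  13  13
  3   0   9   9  12  21  21  21  22  22  22  22
  4   0   9   9  12  21  21  21  22  22  22  22
  5   0   9   9  12  21  21  21  23  32  32  32

32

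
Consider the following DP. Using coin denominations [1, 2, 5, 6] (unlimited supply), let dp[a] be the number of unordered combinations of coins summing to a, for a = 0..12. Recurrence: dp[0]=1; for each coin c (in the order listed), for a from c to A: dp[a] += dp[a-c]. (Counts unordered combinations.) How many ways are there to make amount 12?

19

after  coin     0     1     2     3     4     5     6     7     8     9    10    11    12
          1     1     1     1     1     1     1     1     1     1     1     1     1     1
          2     1     1     2     2     3     3     4     4     5     5     6     6     7
          5     1     1     2     2     3     4     5     6     7     8    10    11    13
          6     1     1     2     2     3     4     6     7     9    10    13    15    19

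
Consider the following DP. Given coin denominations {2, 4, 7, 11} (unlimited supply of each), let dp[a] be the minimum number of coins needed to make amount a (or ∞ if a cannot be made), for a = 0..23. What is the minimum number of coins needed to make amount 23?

4

 a  0  1  2  3  4  5  6  7  8  9 10 11 12 13 14 15 16 17 18 19 20 21 22 23
dp  0  -  1  -  1  -  2  1  2  2  3  1  3  2  2  2  3  3  2  3  3  3  2  4
(- denotes ∞ / unreachable)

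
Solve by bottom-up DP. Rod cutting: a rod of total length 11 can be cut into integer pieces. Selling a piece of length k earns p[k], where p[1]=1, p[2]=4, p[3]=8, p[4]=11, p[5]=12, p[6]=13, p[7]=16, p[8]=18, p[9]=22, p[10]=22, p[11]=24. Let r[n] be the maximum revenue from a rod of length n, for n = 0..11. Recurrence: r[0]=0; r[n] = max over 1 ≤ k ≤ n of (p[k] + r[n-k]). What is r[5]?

12

   n    0    1    2    3    4    5    6    7    8    9   10   11
r[n]    0    1    4    8   11   12   16   19   22   24   27   30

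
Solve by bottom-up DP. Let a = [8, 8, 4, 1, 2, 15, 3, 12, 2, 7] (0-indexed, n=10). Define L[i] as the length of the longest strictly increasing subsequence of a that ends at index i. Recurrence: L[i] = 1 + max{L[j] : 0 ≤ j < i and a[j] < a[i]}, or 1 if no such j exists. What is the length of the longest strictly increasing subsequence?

   i    0    1    2    3    4    5    6    7    8    9
a[i]    8    8    4    1    2   15    3   12    2    7
L[i]    1    1    1    1    2    3    3    4    2    4

4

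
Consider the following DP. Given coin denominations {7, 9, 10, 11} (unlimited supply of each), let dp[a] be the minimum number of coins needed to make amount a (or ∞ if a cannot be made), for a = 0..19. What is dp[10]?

1

 a  0  1  2  3  4  5  6  7  8  9 10 11 12 13 14 15 16 17 18 19
dp  0  -  -  -  -  -  -  1  -  1  1  1  -  -  2  -  2  2  2  2
(- denotes ∞ / unreachable)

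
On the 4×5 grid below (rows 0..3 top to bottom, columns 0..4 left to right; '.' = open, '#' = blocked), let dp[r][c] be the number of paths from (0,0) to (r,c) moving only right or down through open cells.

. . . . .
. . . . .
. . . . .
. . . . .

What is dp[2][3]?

r\c   0   1   2   3   4
  0   1   1   1   1   1
  1   1   2   3   4   5
  2   1   3   6  10  15
  3   1   4  10  20  35

10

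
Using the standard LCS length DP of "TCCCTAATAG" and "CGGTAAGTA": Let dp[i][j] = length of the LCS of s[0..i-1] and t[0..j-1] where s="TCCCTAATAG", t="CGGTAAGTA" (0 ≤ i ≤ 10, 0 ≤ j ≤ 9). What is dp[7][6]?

4

   ''  C  G  G  T  A  A  G  T  A
''  0  0  0  0  0  0  0  0  0  0
 T  0  0  0  0  1  1  1  1  1  1
 C  0  1  1  1  1  1  1  1  1  1
 C  0  1  1  1  1  1  1  1  1  1
 C  0  1  1  1  1  1  1  1  1  1
 T  0  1  1  1  2  2  2  2  2  2
 A  0  1  1  1  2  3  3  3  3  3
 A  0  1  1  1  2  3  4  4  4  4
 T  0  1  1  1  2  3  4  4  5  5
 A  0  1  1  1  2  3  4  4  5  6
 G  0  1  2  2  2  3  4  5  5  6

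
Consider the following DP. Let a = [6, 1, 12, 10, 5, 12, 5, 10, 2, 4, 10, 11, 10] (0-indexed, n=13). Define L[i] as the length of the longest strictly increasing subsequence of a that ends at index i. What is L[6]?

   i    0    1    2    3    4    5    6    7    8    9   10   11   12
a[i]    6    1   12   10    5   12    5   10    2    4   10   11   10
L[i]    1    1    2    2    2    3    2    3    2    3    4    5    4

2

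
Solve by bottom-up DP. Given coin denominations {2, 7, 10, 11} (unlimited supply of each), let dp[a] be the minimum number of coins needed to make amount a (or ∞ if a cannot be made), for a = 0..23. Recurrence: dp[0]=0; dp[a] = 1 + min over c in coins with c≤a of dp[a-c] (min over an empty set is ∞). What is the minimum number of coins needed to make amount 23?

 a  0  1  2  3  4  5  6  7  8  9 10 11 12 13 14 15 16 17 18 19 20 21 22 23
dp  0  -  1  -  2  -  3  1  4  2  1  1  2  2  2  3  3  2  2  3  2  2  2  3
(- denotes ∞ / unreachable)

3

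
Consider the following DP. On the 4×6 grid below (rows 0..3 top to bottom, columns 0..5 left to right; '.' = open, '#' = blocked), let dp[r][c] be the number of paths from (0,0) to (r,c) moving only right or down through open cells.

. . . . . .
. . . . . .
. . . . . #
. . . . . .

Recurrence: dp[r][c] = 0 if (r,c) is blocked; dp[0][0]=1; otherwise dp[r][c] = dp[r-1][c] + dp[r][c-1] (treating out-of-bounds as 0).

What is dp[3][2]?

10

r\c   0   1   2   3   4   5
  0   1   1   1   1   1   1
  1   1   2   3   4   5   6
  2   1   3   6  10  15   0
  3   1   4  10  20  35  35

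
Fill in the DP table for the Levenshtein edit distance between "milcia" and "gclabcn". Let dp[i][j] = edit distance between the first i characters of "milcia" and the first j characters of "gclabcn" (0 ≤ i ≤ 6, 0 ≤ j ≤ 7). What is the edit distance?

6

   ''  g  c  l  a  b  c  n
''  0  1  2  3  4  5  6  7
 m  1  1  2  3  4  5  6  7
 i  2  2  2  3  4  5  6  7
 l  3  3  3  2  3  4  5  6
 c  4  4  3  3  3  4  4  5
 i  5  5  4  4  4  4  5  5
 a  6  6  5  5  4  5  5  6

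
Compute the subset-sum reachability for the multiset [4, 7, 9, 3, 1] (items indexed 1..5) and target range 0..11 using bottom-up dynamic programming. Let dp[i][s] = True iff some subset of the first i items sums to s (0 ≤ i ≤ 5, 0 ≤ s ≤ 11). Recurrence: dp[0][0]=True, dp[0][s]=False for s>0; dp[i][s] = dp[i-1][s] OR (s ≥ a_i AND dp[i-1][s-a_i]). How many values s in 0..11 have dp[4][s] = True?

7

i\s   0   1   2   3   4   5   6   7   8   9  10  11
  0   T   F   F   F   F   F   F   F   F   F   F   F
  1   T   F   F   F   T   F   F   F   F   F   F   F
  2   T   F   F   F   T   F   F   T   F   F   F   T
  3   T   F   F   F   T   F   F   T   F   T   F   T
  4   T   F   F   T   T   F   F   T   F   T   T   T
  5   T   T   F   T   T   T   F   T   T   T   T   T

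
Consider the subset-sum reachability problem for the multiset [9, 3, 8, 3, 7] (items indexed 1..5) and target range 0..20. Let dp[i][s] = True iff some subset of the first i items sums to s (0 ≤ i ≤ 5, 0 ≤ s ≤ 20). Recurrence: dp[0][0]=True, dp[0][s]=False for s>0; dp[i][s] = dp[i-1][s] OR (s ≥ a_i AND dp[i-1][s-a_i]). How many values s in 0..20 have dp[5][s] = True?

17

i\s   0   1   2   3   4   5   6   7   8   9  10  11  12  13  14  15  16  17  18  19  20
  0   T   F   F   F   F   F   F   F   F   F   F   F   F   F   F   F   F   F   F   F   F
  1   T   F   F   F   F   F   F   F   F   T   F   F   F   F   F   F   F   F   F   F   F
  2   T   F   F   T   F   F   F   F   F   T   F   F   T   F   F   F   F   F   F   F   F
  3   T   F   F   T   F   F   F   F   T   T   F   T   T   F   F   F   F   T   F   F   T
  4   T   F   F   T   F   F   T   F   T   T   F   T   T   F   T   T   F   T   F   F   T
  5   T   F   F   T   F   F   T   T   T   T   T   T   T   T   T   T   T   T   T   T   T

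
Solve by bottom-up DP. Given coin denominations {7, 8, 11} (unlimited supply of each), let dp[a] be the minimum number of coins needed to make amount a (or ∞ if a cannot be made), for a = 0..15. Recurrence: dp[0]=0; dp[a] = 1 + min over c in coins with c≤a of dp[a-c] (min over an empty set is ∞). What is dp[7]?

 a  0  1  2  3  4  5  6  7  8  9 10 11 12 13 14 15
dp  0  -  -  -  -  -  -  1  1  -  -  1  -  -  2  2
(- denotes ∞ / unreachable)

1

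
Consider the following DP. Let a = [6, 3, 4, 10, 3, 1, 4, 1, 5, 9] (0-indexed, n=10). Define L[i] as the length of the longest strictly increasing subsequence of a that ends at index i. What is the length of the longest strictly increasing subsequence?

   i    0    1    2    3    4    5    6    7    8    9
a[i]    6    3    4   10    3    1    4    1    5    9
L[i]    1    1    2    3    1    1    2    1    3    4

4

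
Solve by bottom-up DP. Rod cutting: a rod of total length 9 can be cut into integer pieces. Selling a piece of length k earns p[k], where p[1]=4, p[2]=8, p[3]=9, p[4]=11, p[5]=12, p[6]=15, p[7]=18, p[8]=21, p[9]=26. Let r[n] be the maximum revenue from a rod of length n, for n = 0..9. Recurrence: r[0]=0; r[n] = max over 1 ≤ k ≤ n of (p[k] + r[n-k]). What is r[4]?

16

   n    0    1    2    3    4    5    6    7    8    9
r[n]    0    4    8   12   16   20   24   28   32   36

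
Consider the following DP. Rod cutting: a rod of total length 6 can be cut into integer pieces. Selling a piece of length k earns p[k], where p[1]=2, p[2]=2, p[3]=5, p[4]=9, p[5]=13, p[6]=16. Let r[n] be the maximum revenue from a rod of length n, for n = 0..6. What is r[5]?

13

   n    0    1    2    3    4    5    6
r[n]    0    2    4    6    9   13   16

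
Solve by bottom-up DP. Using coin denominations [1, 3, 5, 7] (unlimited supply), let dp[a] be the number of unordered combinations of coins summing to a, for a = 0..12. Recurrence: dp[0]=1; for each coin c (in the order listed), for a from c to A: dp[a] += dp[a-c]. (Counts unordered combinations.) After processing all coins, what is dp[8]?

6

after  coin     0     1     2     3     4     5     6     7     8     9    10    11    12
          1     1     1     1     1     1     1     1     1     1     1     1     1     1
          3     1     1     1     2     2     2     3     3     3     4     4     4     5
          5     1     1     1     2     2     3     4     4     5     6     7     8     9
          7     1     1     1     2     2     3     4     5     6     7     9    10    12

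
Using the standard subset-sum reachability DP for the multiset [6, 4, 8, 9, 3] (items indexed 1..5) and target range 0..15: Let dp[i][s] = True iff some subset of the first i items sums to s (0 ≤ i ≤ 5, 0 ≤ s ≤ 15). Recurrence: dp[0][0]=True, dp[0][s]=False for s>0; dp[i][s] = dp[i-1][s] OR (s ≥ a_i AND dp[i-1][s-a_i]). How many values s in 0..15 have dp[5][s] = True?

i\s   0   1   2   3   4   5   6   7   8   9  10  11  12  13  14  15
  0   T   F   F   F   F   F   F   F   F   F   F   F   F   F   F   F
  1   T   F   F   F   F   F   T   F   F   F   F   F   F   F   F   F
  2   T   F   F   F   T   F   T   F   F   F   T   F   F   F   F   F
  3   T   F   F   F   T   F   T   F   T   F   T   F   T   F   T   F
  4   T   F   F   F   T   F   T   F   T   T   T   F   T   T   T   T
  5   T   F   F   T   T   F   T   T   T   T   T   T   T   T   T   T

13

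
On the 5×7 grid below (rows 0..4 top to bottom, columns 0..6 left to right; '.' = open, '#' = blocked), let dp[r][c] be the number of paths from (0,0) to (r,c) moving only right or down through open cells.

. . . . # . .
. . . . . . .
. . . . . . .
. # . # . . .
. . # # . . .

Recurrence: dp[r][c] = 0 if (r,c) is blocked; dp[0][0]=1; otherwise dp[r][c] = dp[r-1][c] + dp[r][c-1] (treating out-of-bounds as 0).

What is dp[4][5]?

46

r\c   0   1   2   3   4   5   6
  0   1   1   1   1   0   0   0
  1   1   2   3   4   4   4   4
  2   1   3   6  10  14  18  22
  3   1   0   6   0  14  32  54
  4   1   1   0   0  14  46 100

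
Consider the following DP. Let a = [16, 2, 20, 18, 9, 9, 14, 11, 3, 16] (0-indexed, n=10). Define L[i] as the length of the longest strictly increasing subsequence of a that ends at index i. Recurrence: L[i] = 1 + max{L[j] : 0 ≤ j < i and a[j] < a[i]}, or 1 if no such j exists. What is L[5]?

2

   i    0    1    2    3    4    5    6    7    8    9
a[i]   16    2   20   18    9    9   14   11    3   16
L[i]    1    1    2    2    2    2    3    3    2    4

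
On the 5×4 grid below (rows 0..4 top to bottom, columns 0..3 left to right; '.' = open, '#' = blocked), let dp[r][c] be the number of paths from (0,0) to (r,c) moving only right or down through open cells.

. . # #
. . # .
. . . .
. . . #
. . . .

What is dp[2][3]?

3

r\c   0   1   2   3
  0   1   1   0   0
  1   1   2   0   0
  2   1   3   3   3
  3   1   4   7   0
  4   1   5  12  12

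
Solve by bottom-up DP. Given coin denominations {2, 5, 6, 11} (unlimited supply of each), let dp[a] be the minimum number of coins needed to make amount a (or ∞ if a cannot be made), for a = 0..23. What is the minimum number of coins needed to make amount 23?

3

 a  0  1  2  3  4  5  6  7  8  9 10 11 12 13 14 15 16 17 18 19 20 21 22 23
dp  0  -  1  -  2  1  1  2  2  3  2  1  2  2  3  3  2  2  3  3  4  3  2  3
(- denotes ∞ / unreachable)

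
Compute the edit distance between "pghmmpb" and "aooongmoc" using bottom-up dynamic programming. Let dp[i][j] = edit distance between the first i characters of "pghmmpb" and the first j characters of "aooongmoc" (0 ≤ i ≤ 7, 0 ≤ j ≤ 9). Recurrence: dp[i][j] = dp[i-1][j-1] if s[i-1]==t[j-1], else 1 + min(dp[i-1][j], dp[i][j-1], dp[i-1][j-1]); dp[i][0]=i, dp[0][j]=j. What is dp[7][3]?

   ''  a  o  o  o  n  g  m  o  c
''  0  1  2  3  4  5  6  7  8  9
 p  1  1  2  3  4  5  6  7  8  9
 g  2  2  2  3  4  5  5  6  7  8
 h  3  3  3  3  4  5  6  6  7  8
 m  4  4  4  4  4  5  6  6  7  8
 m  5  5  5  5  5  5  6  6  7  8
 p  6  6  6  6  6  6  6  7  7  8
 b  7  7  7  7  7  7  7  7  8  8

7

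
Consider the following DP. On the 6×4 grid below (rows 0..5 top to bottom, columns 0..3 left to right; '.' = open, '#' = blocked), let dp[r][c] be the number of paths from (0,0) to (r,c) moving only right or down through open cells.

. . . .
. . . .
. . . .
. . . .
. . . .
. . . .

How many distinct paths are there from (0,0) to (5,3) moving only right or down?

r\c   0   1   2   3
  0   1   1   1   1
  1   1   2   3   4
  2   1   3   6  10
  3   1   4  10  20
  4   1   5  15  35
  5   1   6  21  56

56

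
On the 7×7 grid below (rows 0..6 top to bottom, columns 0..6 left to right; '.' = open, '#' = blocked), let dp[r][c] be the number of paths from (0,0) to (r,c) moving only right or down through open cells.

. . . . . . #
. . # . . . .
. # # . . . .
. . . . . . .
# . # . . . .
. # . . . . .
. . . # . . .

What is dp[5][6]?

65

r\c   0   1   2   3   4   5   6
  0   1   1   1   1   1   1   0
  1   1   2   0   1   2   3   3
  2   1   0   0   1   3   6   9
  3   1   1   1   2   5  11  20
  4   0   1   0   2   7  18  38
  5   0   0   0   2   9  27  65
  6   0   0   0   0   9  36 101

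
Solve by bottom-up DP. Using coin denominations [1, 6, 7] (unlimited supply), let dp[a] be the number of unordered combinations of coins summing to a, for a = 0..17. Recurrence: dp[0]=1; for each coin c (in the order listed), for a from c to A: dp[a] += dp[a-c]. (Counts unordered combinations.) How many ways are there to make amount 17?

after  coin     0     1     2     3     4     5     6     7     8     9    10    11    12    13    14    15    16    17
          1     1     1     1     1     1     1     1     1     1     1     1     1     1     1     1     1     1     1
          6     1     1     1     1     1     1     2     2     2     2     2     2     3     3     3     3     3     3
          7     1     1     1     1     1     1     2     3     3     3     3     3     4     5     6     6     6     6

6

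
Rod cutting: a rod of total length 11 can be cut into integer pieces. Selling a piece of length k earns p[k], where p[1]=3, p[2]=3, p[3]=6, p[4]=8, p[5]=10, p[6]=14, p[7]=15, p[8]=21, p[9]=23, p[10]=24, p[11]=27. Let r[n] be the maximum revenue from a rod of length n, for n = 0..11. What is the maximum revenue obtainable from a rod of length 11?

   n    0    1    2    3    4    5    6    7    8    9   10   11
r[n]    0    3    6    9   12   15   18   21   24   27   30   33

33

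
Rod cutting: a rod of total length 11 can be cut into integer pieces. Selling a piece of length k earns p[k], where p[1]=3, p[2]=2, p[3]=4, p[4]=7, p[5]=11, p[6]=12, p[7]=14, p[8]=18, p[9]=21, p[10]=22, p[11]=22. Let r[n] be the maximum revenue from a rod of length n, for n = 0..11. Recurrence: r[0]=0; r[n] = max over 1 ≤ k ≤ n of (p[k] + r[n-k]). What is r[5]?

15

   n    0    1    2    3    4    5    6    7    8    9   10   11
r[n]    0    3    6    9   12   15   18   21   24   27   30   33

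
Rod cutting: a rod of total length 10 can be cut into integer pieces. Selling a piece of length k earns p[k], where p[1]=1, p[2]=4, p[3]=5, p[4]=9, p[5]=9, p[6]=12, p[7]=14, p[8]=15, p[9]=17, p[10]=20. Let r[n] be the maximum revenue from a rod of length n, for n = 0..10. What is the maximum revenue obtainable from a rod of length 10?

   n    0    1    2    3    4    5    6    7    8    9   10
r[n]    0    1    4    5    9   10   13   14   18   19   22

22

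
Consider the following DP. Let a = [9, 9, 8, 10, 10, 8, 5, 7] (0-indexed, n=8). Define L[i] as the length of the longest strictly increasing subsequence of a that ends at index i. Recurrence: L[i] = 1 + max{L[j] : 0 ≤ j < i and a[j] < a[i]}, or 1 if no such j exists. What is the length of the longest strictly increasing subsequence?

   i    0    1    2    3    4    5    6    7
a[i]    9    9    8   10   10    8    5    7
L[i]    1    1    1    2    2    1    1    2

2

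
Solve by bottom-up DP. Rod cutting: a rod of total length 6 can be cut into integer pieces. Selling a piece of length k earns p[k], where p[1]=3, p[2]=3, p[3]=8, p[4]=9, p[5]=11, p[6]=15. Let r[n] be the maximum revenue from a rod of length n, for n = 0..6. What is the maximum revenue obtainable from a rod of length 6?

18

   n    0    1    2    3    4    5    6
r[n]    0    3    6    9   12   15   18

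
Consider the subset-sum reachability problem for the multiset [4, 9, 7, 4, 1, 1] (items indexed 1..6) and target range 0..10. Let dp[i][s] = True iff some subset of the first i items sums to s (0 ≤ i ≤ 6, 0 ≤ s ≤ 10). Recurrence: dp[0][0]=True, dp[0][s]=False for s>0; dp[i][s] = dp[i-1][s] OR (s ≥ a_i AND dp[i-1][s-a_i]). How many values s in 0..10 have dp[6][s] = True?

10

i\s   0   1   2   3   4   5   6   7   8   9  10
  0   T   F   F   F   F   F   F   F   F   F   F
  1   T   F   F   F   T   F   F   F   F   F   F
  2   T   F   F   F   T   F   F   F   F   T   F
  3   T   F   F   F   T   F   F   T   F   T   F
  4   T   F   F   F   T   F   F   T   T   T   F
  5   T   T   F   F   T   T   F   T   T   T   T
  6   T   T   T   F   T   T   T   T   T   T   T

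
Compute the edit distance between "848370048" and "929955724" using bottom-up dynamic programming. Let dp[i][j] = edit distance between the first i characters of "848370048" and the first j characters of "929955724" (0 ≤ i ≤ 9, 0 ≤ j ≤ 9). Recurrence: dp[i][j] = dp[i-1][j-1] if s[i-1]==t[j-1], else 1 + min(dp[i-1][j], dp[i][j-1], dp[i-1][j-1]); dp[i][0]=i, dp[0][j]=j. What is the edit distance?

   ''  9  2  9  9  5  5  7  2  4
''  0  1  2  3  4  5  6  7  8  9
 8  1  1  2  3  4  5  6  7  8  9
 4  2  2  2  3  4  5  6  7  8  8
 8  3  3  3  3  4  5  6  7  8  9
 3  4  4  4  4  4  5  6  7  8  9
 7  5  5  5  5  5  5  6  6  7  8
 0  6  6  6  6  6  6  6  7  7  8
 0  7  7  7  7  7  7  7  7  8  8
 4  8  8  8  8  8  8  8  8  8  8
 8  9  9  9  9  9  9  9  9  9  9

9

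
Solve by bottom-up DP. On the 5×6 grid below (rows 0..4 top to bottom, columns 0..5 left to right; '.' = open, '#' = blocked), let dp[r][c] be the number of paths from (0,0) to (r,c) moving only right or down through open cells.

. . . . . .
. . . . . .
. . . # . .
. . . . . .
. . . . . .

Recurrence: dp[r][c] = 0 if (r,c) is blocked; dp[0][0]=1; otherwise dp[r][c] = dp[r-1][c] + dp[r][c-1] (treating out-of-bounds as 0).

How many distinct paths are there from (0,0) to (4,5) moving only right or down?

r\c   0   1   2   3   4   5
  0   1   1   1   1   1   1
  1   1   2   3   4   5   6
  2   1   3   6   0   5  11
  3   1   4  10  10  15  26
  4   1   5  15  25  40  66

66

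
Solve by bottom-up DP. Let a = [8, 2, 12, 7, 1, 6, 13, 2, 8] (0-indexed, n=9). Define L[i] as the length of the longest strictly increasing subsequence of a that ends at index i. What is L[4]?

1

   i    0    1    2    3    4    5    6    7    8
a[i]    8    2   12    7    1    6   13    2    8
L[i]    1    1    2    2    1    2    3    2    3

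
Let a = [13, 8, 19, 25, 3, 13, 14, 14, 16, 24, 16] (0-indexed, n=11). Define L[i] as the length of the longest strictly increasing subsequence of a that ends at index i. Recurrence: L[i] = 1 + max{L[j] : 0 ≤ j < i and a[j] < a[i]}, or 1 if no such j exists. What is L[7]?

   i    0    1    2    3    4    5    6    7    8    9   10
a[i]   13    8   19   25    3   13   14   14   16   24   16
L[i]    1    1    2    3    1    2    3    3    4    5    4

3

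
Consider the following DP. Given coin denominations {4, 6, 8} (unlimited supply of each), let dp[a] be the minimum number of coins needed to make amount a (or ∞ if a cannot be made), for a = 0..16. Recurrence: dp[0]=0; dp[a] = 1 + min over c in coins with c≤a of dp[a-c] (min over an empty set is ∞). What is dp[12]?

 a  0  1  2  3  4  5  6  7  8  9 10 11 12 13 14 15 16
dp  0  -  -  -  1  -  1  -  1  -  2  -  2  -  2  -  2
(- denotes ∞ / unreachable)

2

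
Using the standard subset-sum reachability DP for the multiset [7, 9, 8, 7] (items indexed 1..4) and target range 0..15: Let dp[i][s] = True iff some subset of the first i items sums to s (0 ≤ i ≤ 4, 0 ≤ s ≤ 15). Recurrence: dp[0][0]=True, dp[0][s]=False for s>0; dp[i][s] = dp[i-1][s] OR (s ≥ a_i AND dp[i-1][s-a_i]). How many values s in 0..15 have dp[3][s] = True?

i\s   0   1   2   3   4   5   6   7   8   9  10  11  12  13  14  15
  0   T   F   F   F   F   F   F   F   F   F   F   F   F   F   F   F
  1   T   F   F   F   F   F   F   T   F   F   F   F   F   F   F   F
  2   T   F   F   F   F   F   F   T   F   T   F   F   F   F   F   F
  3   T   F   F   F   F   F   F   T   T   T   F   F   F   F   F   T
  4   T   F   F   F   F   F   F   T   T   T   F   F   F   F   T   T

5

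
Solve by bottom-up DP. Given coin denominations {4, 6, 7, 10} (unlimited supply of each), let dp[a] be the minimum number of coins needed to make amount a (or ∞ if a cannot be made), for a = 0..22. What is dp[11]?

 a  0  1  2  3  4  5  6  7  8  9 10 11 12 13 14 15 16 17 18 19 20 21 22
dp  0  -  -  -  1  -  1  1  2  -  1  2  2  2  2  3  2  2  3  3  2  3  3
(- denotes ∞ / unreachable)

2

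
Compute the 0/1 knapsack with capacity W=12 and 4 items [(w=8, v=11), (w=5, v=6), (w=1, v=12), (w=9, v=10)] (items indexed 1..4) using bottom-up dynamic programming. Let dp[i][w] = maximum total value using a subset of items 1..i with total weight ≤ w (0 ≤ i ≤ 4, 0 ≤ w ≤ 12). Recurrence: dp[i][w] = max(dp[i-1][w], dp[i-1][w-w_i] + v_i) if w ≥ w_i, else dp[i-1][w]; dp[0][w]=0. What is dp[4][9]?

i\w   0   1   2   3   4   5   6   7   8   9  10  11  12
  0   0   0   0   0   0   0   0   0   0   0   0   0   0
  1   0   0   0   0   0   0   0   0  11  11  11  11  11
  2   0   0   0   0   0   6   6   6  11  11  11  11  11
  3   0  12  12  12  12  12  18  18  18  23  23  23  23
  4   0  12  12  12  12  12  18  18  18  23  23  23  23

23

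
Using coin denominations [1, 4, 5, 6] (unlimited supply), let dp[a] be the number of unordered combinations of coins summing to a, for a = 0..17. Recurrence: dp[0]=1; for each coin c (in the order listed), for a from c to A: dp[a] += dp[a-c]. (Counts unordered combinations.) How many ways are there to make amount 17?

21

after  coin     0     1     2     3     4     5     6     7     8     9    10    11    12    13    14    15    16    17
          1     1     1     1     1     1     1     1     1     1     1     1     1     1     1     1     1     1     1
          4     1     1     1     1     2     2     2     2     3     3     3     3     4     4     4     4     5     5
          5     1     1     1     1     2     3     3     3     4     5     6     6     7     8     9    10    11    12
          6     1     1     1     1     2     3     4     4     5     6     8     9    11    12    14    16    19    21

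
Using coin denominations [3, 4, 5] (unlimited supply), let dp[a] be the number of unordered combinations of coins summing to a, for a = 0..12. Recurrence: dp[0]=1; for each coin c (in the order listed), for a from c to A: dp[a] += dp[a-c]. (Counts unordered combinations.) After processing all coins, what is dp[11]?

after  coin     0     1     2     3     4     5     6     7     8     9    10    11    12
          3     1     0     0     1     0     0     1     0     0     1     0     0     1
          4     1     0     0     1     1     0     1     1     1     1     1     1     2
          5     1     0     0     1     1     1     1     1     2     2     2     2     3

2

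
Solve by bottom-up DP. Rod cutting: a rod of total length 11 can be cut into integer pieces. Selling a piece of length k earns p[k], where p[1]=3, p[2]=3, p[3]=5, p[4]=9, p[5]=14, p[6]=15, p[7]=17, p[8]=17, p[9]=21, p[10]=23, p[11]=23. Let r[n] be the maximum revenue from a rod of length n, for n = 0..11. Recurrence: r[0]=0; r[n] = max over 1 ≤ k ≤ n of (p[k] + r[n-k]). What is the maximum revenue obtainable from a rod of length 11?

33

   n    0    1    2    3    4    5    6    7    8    9   10   11
r[n]    0    3    6    9   12   15   18   21   24   27   30   33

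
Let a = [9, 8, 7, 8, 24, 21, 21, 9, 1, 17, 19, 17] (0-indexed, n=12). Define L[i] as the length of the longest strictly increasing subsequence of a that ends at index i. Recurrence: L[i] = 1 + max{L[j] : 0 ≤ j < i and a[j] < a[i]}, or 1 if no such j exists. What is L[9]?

   i    0    1    2    3    4    5    6    7    8    9   10   11
a[i]    9    8    7    8   24   21   21    9    1   17   19   17
L[i]    1    1    1    2    3    3    3    3    1    4    5    4

4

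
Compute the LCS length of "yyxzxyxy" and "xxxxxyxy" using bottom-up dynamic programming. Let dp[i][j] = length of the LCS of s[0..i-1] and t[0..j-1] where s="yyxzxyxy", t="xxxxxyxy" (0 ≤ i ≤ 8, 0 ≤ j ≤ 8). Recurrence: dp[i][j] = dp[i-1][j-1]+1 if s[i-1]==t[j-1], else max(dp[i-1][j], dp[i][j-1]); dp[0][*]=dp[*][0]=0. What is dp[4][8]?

2

   ''  x  x  x  x  x  y  x  y
''  0  0  0  0  0  0  0  0  0
 y  0  0  0  0  0  0  1  1  1
 y  0  0  0  0  0  0  1  1  2
 x  0  1  1  1  1  1  1  2  2
 z  0  1  1  1  1  1  1  2  2
 x  0  1  2  2  2  2  2  2  2
 y  0  1  2  2  2  2  3  3  3
 x  0  1  2  3  3  3  3  4  4
 y  0  1  2  3  3  3  4  4  5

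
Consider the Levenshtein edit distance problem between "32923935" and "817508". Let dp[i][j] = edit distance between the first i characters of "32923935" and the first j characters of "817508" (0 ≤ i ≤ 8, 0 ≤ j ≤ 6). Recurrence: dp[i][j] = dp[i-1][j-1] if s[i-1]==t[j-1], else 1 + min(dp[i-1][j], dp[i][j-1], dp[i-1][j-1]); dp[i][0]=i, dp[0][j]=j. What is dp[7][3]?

7

   ''  8  1  7  5  0  8
''  0  1  2  3  4  5  6
 3  1  1  2  3  4  5  6
 2  2  2  2  3  4  5  6
 9  3  3  3  3  4  5  6
 2  4  4  4  4  4  5  6
 3  5  5  5  5  5  5  6
 9  6  6  6  6  6  6  6
 3  7  7  7  7  7  7  7
 5  8  8  8  8  7  8  8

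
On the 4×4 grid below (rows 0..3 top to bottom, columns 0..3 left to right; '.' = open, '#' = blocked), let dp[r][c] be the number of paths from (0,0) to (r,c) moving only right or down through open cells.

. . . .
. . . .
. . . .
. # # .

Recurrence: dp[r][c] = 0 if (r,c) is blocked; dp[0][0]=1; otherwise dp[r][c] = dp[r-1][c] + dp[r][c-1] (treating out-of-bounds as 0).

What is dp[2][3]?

10

r\c   0   1   2   3
  0   1   1   1   1
  1   1   2   3   4
  2   1   3   6  10
  3   1   0   0  10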